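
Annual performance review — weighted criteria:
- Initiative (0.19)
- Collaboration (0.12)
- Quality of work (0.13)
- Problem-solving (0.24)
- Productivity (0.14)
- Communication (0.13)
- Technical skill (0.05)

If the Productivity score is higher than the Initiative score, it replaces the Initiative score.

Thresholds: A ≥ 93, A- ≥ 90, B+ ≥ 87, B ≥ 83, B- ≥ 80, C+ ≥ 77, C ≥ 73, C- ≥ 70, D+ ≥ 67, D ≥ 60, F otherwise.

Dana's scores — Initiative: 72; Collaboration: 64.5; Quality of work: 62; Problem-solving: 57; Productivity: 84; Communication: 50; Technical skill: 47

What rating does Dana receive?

D

Productivity (84) > Initiative (72), so Initiative counts as 84.
Weighted total:
  Initiative 84 × 0.19 = 15.96
  Collaboration 64.5 × 0.12 = 7.74
  Quality of work 62 × 0.13 = 8.06
  Problem-solving 57 × 0.24 = 13.68
  Productivity 84 × 0.14 = 11.76
  Communication 50 × 0.13 = 6.5
  Technical skill 47 × 0.05 = 2.35
Sum = 66.05
66.05 is ≥ 60 and < 67 → D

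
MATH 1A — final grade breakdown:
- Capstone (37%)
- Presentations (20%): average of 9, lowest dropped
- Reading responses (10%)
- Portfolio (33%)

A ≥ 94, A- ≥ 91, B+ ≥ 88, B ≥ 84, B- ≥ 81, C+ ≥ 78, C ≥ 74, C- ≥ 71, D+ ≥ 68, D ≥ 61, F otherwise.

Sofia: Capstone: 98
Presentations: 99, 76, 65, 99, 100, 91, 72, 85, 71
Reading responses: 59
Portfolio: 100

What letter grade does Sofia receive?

A-

Presentations: drop 65 → average of remaining 8 = 693/8 = 86.625
Weighted total:
  Capstone 98 × 0.37 = 36.26
  Presentations 86.625 × 0.2 = 17.325
  Reading responses 59 × 0.1 = 5.9
  Portfolio 100 × 0.33 = 33
Sum = 92.485
92.485 is ≥ 91 and < 94 → A-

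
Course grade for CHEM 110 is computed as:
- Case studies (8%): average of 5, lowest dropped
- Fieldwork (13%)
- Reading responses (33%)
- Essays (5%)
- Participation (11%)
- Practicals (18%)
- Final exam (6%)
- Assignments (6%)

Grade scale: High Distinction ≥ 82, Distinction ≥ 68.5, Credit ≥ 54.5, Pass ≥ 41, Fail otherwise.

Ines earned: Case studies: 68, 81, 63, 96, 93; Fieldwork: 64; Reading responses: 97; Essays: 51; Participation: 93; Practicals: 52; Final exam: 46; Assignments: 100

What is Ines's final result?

Distinction

Case studies: drop 63 → average of remaining 4 = 338/4 = 84.5
Weighted total:
  Case studies 84.5 × 0.08 = 6.76
  Fieldwork 64 × 0.13 = 8.32
  Reading responses 97 × 0.33 = 32.01
  Essays 51 × 0.05 = 2.55
  Participation 93 × 0.11 = 10.23
  Practicals 52 × 0.18 = 9.36
  Final exam 46 × 0.06 = 2.76
  Assignments 100 × 0.06 = 6
Sum = 77.99
77.99 is ≥ 68.5 and < 82 → Distinction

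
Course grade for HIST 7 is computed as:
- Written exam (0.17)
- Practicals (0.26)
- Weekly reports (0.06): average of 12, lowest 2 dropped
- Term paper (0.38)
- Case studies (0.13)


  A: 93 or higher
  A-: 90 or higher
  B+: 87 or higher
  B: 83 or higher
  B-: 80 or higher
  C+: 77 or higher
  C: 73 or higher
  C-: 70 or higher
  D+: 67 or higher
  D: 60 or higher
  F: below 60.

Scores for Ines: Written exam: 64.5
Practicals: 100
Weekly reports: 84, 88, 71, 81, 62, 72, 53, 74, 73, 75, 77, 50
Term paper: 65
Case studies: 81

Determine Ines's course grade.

Weekly reports: drop 50, 53 → average of remaining 10 = 757/10 = 75.7
Weighted total:
  Written exam 64.5 × 0.17 = 10.965
  Practicals 100 × 0.26 = 26
  Weekly reports 75.7 × 0.06 = 4.542
  Term paper 65 × 0.38 = 24.7
  Case studies 81 × 0.13 = 10.53
Sum = 76.737
76.737 is ≥ 73 and < 77 → C

C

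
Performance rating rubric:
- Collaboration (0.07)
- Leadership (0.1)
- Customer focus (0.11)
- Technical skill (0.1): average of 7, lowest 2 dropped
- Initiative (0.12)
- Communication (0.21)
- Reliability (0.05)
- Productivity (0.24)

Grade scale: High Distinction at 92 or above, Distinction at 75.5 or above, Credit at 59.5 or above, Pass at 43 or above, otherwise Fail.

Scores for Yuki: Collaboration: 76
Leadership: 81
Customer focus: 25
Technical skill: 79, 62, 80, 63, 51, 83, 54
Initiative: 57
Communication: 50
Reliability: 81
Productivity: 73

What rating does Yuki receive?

Technical skill: drop 51, 54 → average of remaining 5 = 367/5 = 73.4
Weighted total:
  Collaboration 76 × 0.07 = 5.32
  Leadership 81 × 0.1 = 8.1
  Customer focus 25 × 0.11 = 2.75
  Technical skill 73.4 × 0.1 = 7.34
  Initiative 57 × 0.12 = 6.84
  Communication 50 × 0.21 = 10.5
  Reliability 81 × 0.05 = 4.05
  Productivity 73 × 0.24 = 17.52
Sum = 62.42
62.42 is ≥ 59.5 and < 75.5 → Credit

Credit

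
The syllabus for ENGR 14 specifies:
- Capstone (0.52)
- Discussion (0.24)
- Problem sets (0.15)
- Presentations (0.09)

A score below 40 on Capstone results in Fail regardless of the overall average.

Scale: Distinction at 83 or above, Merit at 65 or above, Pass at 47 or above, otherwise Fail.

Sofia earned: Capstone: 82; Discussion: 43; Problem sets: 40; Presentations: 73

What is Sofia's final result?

Merit

Capstone score 82 ≥ 40: minimum met.
Weighted total:
  Capstone 82 × 0.52 = 42.64
  Discussion 43 × 0.24 = 10.32
  Problem sets 40 × 0.15 = 6
  Presentations 73 × 0.09 = 6.57
Sum = 65.53
65.53 is ≥ 65 and < 83 → Merit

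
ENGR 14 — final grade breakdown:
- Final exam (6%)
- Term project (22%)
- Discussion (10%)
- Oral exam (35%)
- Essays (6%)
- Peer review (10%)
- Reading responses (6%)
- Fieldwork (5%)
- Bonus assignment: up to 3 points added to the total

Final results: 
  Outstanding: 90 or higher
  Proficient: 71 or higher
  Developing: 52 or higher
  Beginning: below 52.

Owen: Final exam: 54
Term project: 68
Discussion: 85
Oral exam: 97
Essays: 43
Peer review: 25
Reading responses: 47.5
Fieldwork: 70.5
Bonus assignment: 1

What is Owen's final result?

Proficient

Weighted total:
  Final exam 54 × 0.06 = 3.24
  Term project 68 × 0.22 = 14.96
  Discussion 85 × 0.1 = 8.5
  Oral exam 97 × 0.35 = 33.95
  Essays 43 × 0.06 = 2.58
  Peer review 25 × 0.1 = 2.5
  Reading responses 47.5 × 0.06 = 2.85
  Fieldwork 70.5 × 0.05 = 3.525
Sum = 72.105
Bonus assignment: 72.105 + 1 = 73.105
73.105 is ≥ 71 and < 90 → Proficient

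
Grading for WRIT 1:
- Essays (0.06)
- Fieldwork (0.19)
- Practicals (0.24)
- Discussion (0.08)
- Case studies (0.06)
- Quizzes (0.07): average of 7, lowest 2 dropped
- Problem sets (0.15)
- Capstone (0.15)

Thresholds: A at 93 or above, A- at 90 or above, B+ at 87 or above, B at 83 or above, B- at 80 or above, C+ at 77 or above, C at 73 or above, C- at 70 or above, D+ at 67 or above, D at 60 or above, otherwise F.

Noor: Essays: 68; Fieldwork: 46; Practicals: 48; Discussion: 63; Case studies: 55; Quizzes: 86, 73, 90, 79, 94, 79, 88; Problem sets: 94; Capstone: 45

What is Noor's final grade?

Quizzes: drop 73, 79 → average of remaining 5 = 437/5 = 87.4
Weighted total:
  Essays 68 × 0.06 = 4.08
  Fieldwork 46 × 0.19 = 8.74
  Practicals 48 × 0.24 = 11.52
  Discussion 63 × 0.08 = 5.04
  Case studies 55 × 0.06 = 3.3
  Quizzes 87.4 × 0.07 = 6.118
  Problem sets 94 × 0.15 = 14.1
  Capstone 45 × 0.15 = 6.75
Sum = 59.648
59.648 < 60 → F

F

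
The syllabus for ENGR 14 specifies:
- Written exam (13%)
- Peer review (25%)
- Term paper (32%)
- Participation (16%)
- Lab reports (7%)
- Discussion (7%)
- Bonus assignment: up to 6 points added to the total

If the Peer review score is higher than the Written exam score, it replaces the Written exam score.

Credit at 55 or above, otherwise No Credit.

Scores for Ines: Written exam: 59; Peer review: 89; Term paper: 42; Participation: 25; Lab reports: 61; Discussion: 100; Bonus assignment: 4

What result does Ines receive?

Credit

Peer review (89) > Written exam (59), so Written exam counts as 89.
Weighted total:
  Written exam 89 × 0.13 = 11.57
  Peer review 89 × 0.25 = 22.25
  Term paper 42 × 0.32 = 13.44
  Participation 25 × 0.16 = 4
  Lab reports 61 × 0.07 = 4.27
  Discussion 100 × 0.07 = 7
Sum = 62.53
Bonus assignment: 62.53 + 4 = 66.53
66.53 ≥ 55 → Credit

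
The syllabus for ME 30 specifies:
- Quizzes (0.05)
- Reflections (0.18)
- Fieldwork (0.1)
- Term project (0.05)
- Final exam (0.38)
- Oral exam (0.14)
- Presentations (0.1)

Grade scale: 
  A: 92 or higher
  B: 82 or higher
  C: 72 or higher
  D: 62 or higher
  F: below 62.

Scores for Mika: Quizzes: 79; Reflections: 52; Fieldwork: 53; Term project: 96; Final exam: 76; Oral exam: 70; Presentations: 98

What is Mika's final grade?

Weighted total:
  Quizzes 79 × 0.05 = 3.95
  Reflections 52 × 0.18 = 9.36
  Fieldwork 53 × 0.1 = 5.3
  Term project 96 × 0.05 = 4.8
  Final exam 76 × 0.38 = 28.88
  Oral exam 70 × 0.14 = 9.8
  Presentations 98 × 0.1 = 9.8
Sum = 71.89
71.89 is ≥ 62 and < 72 → D

D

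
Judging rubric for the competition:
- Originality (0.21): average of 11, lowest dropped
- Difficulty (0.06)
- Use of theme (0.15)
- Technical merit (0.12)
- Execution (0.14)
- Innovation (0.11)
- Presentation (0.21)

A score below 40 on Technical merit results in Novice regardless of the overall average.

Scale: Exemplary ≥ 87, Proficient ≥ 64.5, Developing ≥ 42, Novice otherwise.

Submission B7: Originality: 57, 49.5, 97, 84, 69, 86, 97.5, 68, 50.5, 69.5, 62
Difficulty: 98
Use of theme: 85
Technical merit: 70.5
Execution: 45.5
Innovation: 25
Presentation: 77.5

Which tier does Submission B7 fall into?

Proficient

Originality: drop 49.5 → average of remaining 10 = 740.5/10 = 74.05
Technical merit score 70.5 ≥ 40: minimum met.
Weighted total:
  Originality 74.05 × 0.21 = 15.5505
  Difficulty 98 × 0.06 = 5.88
  Use of theme 85 × 0.15 = 12.75
  Technical merit 70.5 × 0.12 = 8.46
  Execution 45.5 × 0.14 = 6.37
  Innovation 25 × 0.11 = 2.75
  Presentation 77.5 × 0.21 = 16.275
Sum = 68.0355
68.0355 is ≥ 64.5 and < 87 → Proficient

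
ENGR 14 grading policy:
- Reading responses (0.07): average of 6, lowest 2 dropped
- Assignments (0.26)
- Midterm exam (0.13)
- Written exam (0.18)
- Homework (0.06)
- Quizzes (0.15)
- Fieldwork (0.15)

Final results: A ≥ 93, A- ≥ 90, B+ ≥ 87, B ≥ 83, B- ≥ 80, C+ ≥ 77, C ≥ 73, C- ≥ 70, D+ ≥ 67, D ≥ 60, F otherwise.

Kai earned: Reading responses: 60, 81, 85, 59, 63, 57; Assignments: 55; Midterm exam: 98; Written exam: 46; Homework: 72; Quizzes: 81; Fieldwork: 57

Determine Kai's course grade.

D

Reading responses: drop 57, 59 → average of remaining 4 = 289/4 = 72.25
Weighted total:
  Reading responses 72.25 × 0.07 = 5.0575
  Assignments 55 × 0.26 = 14.3
  Midterm exam 98 × 0.13 = 12.74
  Written exam 46 × 0.18 = 8.28
  Homework 72 × 0.06 = 4.32
  Quizzes 81 × 0.15 = 12.15
  Fieldwork 57 × 0.15 = 8.55
Sum = 65.3975
65.3975 is ≥ 60 and < 67 → D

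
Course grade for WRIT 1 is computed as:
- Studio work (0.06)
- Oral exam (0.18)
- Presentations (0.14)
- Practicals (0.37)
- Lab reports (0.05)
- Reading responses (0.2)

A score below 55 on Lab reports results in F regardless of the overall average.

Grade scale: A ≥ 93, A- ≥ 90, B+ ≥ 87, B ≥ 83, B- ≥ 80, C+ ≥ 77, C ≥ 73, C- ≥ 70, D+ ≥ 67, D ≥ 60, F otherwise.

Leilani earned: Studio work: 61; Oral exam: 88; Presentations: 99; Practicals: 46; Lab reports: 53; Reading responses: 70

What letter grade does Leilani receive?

F

Lab reports score 53 < 55: minimum not met.
Weighted total:
  Studio work 61 × 0.06 = 3.66
  Oral exam 88 × 0.18 = 15.84
  Presentations 99 × 0.14 = 13.86
  Practicals 46 × 0.37 = 17.02
  Lab reports 53 × 0.05 = 2.65
  Reading responses 70 × 0.2 = 14
Sum = 67.03
Because the Lab reports minimum was not met, the result is F.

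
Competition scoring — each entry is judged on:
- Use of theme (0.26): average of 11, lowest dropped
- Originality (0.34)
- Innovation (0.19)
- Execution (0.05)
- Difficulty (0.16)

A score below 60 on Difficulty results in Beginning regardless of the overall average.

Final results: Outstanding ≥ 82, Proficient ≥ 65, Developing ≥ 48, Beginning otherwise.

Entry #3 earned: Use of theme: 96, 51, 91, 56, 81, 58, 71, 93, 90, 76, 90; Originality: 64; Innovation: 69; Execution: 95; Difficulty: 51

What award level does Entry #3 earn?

Use of theme: drop 51 → average of remaining 10 = 802/10 = 80.2
Difficulty score 51 < 60: minimum not met.
Weighted total:
  Use of theme 80.2 × 0.26 = 20.852
  Originality 64 × 0.34 = 21.76
  Innovation 69 × 0.19 = 13.11
  Execution 95 × 0.05 = 4.75
  Difficulty 51 × 0.16 = 8.16
Sum = 68.632
Because the Difficulty minimum was not met, the result is Beginning.

Beginning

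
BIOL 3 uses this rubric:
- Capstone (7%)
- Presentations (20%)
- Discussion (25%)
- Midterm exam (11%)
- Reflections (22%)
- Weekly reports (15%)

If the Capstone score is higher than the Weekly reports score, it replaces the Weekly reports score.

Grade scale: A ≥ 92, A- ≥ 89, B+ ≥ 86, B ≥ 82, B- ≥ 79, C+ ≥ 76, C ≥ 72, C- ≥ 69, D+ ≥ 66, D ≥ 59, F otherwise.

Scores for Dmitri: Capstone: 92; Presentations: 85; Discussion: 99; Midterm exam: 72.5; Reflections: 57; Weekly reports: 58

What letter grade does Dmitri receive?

Capstone (92) > Weekly reports (58), so Weekly reports counts as 92.
Weighted total:
  Capstone 92 × 0.07 = 6.44
  Presentations 85 × 0.2 = 17
  Discussion 99 × 0.25 = 24.75
  Midterm exam 72.5 × 0.11 = 7.975
  Reflections 57 × 0.22 = 12.54
  Weekly reports 92 × 0.15 = 13.8
Sum = 82.505
82.505 is ≥ 82 and < 86 → B

B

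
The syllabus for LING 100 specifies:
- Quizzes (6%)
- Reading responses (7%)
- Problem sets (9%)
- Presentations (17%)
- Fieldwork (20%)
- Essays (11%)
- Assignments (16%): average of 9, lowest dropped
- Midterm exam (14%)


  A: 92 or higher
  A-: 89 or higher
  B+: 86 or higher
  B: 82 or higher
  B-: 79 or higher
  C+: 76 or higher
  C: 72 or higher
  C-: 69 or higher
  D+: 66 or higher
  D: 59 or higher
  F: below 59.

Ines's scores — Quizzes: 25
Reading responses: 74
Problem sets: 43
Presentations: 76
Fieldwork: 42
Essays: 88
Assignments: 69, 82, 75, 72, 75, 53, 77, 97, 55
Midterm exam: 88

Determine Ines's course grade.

D

Assignments: drop 53 → average of remaining 8 = 602/8 = 75.25
Weighted total:
  Quizzes 25 × 0.06 = 1.5
  Reading responses 74 × 0.07 = 5.18
  Problem sets 43 × 0.09 = 3.87
  Presentations 76 × 0.17 = 12.92
  Fieldwork 42 × 0.2 = 8.4
  Essays 88 × 0.11 = 9.68
  Assignments 75.25 × 0.16 = 12.04
  Midterm exam 88 × 0.14 = 12.32
Sum = 65.91
65.91 is ≥ 59 and < 66 → D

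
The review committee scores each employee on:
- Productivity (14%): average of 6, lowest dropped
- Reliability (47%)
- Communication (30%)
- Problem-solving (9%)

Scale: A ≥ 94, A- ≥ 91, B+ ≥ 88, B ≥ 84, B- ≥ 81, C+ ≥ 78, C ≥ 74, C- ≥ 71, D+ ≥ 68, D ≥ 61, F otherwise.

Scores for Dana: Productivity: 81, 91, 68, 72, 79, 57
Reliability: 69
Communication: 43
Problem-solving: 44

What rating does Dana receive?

Productivity: drop 57 → average of remaining 5 = 391/5 = 78.2
Weighted total:
  Productivity 78.2 × 0.14 = 10.948
  Reliability 69 × 0.47 = 32.43
  Communication 43 × 0.3 = 12.9
  Problem-solving 44 × 0.09 = 3.96
Sum = 60.238
60.238 < 61 → F

F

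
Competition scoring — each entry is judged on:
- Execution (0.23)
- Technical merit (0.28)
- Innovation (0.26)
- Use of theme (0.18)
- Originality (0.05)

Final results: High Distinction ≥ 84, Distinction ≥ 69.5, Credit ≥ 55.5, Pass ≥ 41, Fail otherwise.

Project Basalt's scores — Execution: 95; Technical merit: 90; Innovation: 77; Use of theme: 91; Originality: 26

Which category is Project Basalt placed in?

High Distinction

Weighted total:
  Execution 95 × 0.23 = 21.85
  Technical merit 90 × 0.28 = 25.2
  Innovation 77 × 0.26 = 20.02
  Use of theme 91 × 0.18 = 16.38
  Originality 26 × 0.05 = 1.3
Sum = 84.75
84.75 ≥ 84 → High Distinction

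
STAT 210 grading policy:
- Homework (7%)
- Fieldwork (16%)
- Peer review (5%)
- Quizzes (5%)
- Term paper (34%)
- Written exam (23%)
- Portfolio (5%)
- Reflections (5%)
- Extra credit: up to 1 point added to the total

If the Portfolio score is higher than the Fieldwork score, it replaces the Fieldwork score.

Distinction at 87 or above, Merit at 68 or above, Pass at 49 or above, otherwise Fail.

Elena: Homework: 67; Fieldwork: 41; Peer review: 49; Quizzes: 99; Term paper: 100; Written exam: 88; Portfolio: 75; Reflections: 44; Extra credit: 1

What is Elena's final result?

Portfolio (75) > Fieldwork (41), so Fieldwork counts as 75.
Weighted total:
  Homework 67 × 0.07 = 4.69
  Fieldwork 75 × 0.16 = 12
  Peer review 49 × 0.05 = 2.45
  Quizzes 99 × 0.05 = 4.95
  Term paper 100 × 0.34 = 34
  Written exam 88 × 0.23 = 20.24
  Portfolio 75 × 0.05 = 3.75
  Reflections 44 × 0.05 = 2.2
Sum = 84.28
Extra credit: 84.28 + 1 = 85.28
85.28 is ≥ 68 and < 87 → Merit

Merit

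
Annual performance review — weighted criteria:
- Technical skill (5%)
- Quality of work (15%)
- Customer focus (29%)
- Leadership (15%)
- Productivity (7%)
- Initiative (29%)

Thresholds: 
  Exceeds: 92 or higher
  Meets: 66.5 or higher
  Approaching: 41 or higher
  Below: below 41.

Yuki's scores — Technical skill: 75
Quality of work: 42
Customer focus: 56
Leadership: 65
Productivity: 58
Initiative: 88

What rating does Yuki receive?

Weighted total:
  Technical skill 75 × 0.05 = 3.75
  Quality of work 42 × 0.15 = 6.3
  Customer focus 56 × 0.29 = 16.24
  Leadership 65 × 0.15 = 9.75
  Productivity 58 × 0.07 = 4.06
  Initiative 88 × 0.29 = 25.52
Sum = 65.62
65.62 is ≥ 41 and < 66.5 → Approaching

Approaching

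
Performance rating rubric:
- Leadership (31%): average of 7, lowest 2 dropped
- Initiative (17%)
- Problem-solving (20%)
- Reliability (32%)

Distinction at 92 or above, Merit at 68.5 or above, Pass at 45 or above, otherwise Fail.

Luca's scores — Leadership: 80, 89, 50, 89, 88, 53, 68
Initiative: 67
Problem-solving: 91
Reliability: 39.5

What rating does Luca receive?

Pass

Leadership: drop 50, 53 → average of remaining 5 = 414/5 = 82.8
Weighted total:
  Leadership 82.8 × 0.31 = 25.668
  Initiative 67 × 0.17 = 11.39
  Problem-solving 91 × 0.2 = 18.2
  Reliability 39.5 × 0.32 = 12.64
Sum = 67.898
67.898 is ≥ 45 and < 68.5 → Pass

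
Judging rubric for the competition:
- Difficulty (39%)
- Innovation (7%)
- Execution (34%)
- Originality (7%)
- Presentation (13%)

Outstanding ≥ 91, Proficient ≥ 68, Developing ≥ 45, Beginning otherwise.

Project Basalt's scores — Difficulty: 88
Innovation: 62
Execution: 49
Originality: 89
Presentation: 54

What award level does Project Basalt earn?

Proficient

Weighted total:
  Difficulty 88 × 0.39 = 34.32
  Innovation 62 × 0.07 = 4.34
  Execution 49 × 0.34 = 16.66
  Originality 89 × 0.07 = 6.23
  Presentation 54 × 0.13 = 7.02
Sum = 68.57
68.57 is ≥ 68 and < 91 → Proficient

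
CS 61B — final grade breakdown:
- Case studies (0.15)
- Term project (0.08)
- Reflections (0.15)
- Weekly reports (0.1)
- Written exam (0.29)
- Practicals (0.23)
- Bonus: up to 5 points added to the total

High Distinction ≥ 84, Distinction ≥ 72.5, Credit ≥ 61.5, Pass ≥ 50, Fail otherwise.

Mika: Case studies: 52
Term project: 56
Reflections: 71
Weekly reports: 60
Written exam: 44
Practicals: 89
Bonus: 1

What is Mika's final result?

Weighted total:
  Case studies 52 × 0.15 = 7.8
  Term project 56 × 0.08 = 4.48
  Reflections 71 × 0.15 = 10.65
  Weekly reports 60 × 0.1 = 6
  Written exam 44 × 0.29 = 12.76
  Practicals 89 × 0.23 = 20.47
Sum = 62.16
Bonus: 62.16 + 1 = 63.16
63.16 is ≥ 61.5 and < 72.5 → Credit

Credit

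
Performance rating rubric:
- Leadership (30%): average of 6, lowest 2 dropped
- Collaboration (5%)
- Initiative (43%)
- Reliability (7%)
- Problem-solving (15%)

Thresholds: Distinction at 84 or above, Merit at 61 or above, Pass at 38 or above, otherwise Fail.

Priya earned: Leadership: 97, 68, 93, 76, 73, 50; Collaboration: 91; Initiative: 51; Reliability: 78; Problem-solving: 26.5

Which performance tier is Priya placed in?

Merit

Leadership: drop 50, 68 → average of remaining 4 = 339/4 = 84.75
Weighted total:
  Leadership 84.75 × 0.3 = 25.425
  Collaboration 91 × 0.05 = 4.55
  Initiative 51 × 0.43 = 21.93
  Reliability 78 × 0.07 = 5.46
  Problem-solving 26.5 × 0.15 = 3.975
Sum = 61.34
61.34 is ≥ 61 and < 84 → Merit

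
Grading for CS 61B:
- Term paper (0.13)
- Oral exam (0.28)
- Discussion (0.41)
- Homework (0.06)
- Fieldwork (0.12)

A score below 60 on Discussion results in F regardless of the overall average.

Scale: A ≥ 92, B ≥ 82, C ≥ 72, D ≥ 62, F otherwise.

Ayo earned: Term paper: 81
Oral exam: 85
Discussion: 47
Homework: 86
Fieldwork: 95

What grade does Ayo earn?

Discussion score 47 < 60: minimum not met.
Weighted total:
  Term paper 81 × 0.13 = 10.53
  Oral exam 85 × 0.28 = 23.8
  Discussion 47 × 0.41 = 19.27
  Homework 86 × 0.06 = 5.16
  Fieldwork 95 × 0.12 = 11.4
Sum = 70.16
Because the Discussion minimum was not met, the result is F.

F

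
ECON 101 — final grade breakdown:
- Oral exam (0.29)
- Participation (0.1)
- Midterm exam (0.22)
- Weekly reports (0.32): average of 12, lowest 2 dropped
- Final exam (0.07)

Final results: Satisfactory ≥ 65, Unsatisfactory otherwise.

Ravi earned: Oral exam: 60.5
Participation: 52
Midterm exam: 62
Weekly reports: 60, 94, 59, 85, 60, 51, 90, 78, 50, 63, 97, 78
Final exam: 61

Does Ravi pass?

Satisfactory

Weekly reports: drop 50, 51 → average of remaining 10 = 764/10 = 76.4
Weighted total:
  Oral exam 60.5 × 0.29 = 17.545
  Participation 52 × 0.1 = 5.2
  Midterm exam 62 × 0.22 = 13.64
  Weekly reports 76.4 × 0.32 = 24.448
  Final exam 61 × 0.07 = 4.27
Sum = 65.103
65.103 ≥ 65 → Satisfactory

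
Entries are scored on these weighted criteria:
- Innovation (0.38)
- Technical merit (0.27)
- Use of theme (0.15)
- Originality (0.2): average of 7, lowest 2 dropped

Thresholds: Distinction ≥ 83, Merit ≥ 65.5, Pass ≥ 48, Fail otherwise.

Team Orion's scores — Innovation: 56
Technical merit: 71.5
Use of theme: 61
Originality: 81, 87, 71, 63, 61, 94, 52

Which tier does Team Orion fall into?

Originality: drop 52, 61 → average of remaining 5 = 396/5 = 79.2
Weighted total:
  Innovation 56 × 0.38 = 21.28
  Technical merit 71.5 × 0.27 = 19.305
  Use of theme 61 × 0.15 = 9.15
  Originality 79.2 × 0.2 = 15.84
Sum = 65.575
65.575 is ≥ 65.5 and < 83 → Merit

Merit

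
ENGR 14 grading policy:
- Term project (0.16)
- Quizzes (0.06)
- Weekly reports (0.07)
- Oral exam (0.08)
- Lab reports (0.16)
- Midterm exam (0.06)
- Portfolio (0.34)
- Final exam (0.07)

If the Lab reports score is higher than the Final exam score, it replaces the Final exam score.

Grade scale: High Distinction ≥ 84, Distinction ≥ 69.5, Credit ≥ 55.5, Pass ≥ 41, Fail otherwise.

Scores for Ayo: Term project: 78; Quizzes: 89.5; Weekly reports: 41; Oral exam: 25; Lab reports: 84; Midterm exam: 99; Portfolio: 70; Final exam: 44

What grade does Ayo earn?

Lab reports (84) > Final exam (44), so Final exam counts as 84.
Weighted total:
  Term project 78 × 0.16 = 12.48
  Quizzes 89.5 × 0.06 = 5.37
  Weekly reports 41 × 0.07 = 2.87
  Oral exam 25 × 0.08 = 2
  Lab reports 84 × 0.16 = 13.44
  Midterm exam 99 × 0.06 = 5.94
  Portfolio 70 × 0.34 = 23.8
  Final exam 84 × 0.07 = 5.88
Sum = 71.78
71.78 is ≥ 69.5 and < 84 → Distinction

Distinction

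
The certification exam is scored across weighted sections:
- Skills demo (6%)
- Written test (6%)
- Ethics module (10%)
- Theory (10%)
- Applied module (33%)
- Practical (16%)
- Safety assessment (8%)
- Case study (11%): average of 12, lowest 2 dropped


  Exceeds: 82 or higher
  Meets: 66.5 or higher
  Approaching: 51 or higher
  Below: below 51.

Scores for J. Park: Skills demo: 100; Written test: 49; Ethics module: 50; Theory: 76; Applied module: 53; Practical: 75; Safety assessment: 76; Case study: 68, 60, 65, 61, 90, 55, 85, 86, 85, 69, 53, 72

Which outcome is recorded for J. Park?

Approaching

Case study: drop 53, 55 → average of remaining 10 = 741/10 = 74.1
Weighted total:
  Skills demo 100 × 0.06 = 6
  Written test 49 × 0.06 = 2.94
  Ethics module 50 × 0.1 = 5
  Theory 76 × 0.1 = 7.6
  Applied module 53 × 0.33 = 17.49
  Practical 75 × 0.16 = 12
  Safety assessment 76 × 0.08 = 6.08
  Case study 74.1 × 0.11 = 8.151
Sum = 65.261
65.261 is ≥ 51 and < 66.5 → Approaching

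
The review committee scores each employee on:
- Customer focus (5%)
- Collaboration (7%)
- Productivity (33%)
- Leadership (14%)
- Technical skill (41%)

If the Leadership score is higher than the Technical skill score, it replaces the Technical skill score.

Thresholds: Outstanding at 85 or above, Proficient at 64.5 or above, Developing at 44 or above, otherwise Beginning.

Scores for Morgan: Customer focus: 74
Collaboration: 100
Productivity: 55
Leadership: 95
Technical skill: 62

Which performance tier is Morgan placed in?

Leadership (95) > Technical skill (62), so Technical skill counts as 95.
Weighted total:
  Customer focus 74 × 0.05 = 3.7
  Collaboration 100 × 0.07 = 7
  Productivity 55 × 0.33 = 18.15
  Leadership 95 × 0.14 = 13.3
  Technical skill 95 × 0.41 = 38.95
Sum = 81.1
81.1 is ≥ 64.5 and < 85 → Proficient

Proficient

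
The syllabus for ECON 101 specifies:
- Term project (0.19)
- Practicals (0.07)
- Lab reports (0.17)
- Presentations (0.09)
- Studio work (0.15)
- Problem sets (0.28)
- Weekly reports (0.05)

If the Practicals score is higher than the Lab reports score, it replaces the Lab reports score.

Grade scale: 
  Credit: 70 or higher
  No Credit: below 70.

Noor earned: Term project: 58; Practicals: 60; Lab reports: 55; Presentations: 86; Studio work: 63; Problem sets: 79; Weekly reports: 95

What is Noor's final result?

Practicals (60) > Lab reports (55), so Lab reports counts as 60.
Weighted total:
  Term project 58 × 0.19 = 11.02
  Practicals 60 × 0.07 = 4.2
  Lab reports 60 × 0.17 = 10.2
  Presentations 86 × 0.09 = 7.74
  Studio work 63 × 0.15 = 9.45
  Problem sets 79 × 0.28 = 22.12
  Weekly reports 95 × 0.05 = 4.75
Sum = 69.48
69.48 < 70 → No Credit

No Credit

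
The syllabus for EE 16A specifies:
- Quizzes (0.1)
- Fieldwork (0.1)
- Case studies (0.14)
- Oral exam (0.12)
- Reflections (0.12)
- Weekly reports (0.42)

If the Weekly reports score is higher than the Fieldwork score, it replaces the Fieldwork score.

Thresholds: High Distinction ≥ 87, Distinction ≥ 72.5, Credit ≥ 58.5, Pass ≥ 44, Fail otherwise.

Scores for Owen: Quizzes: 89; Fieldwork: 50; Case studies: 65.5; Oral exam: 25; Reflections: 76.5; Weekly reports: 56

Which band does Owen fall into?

Weekly reports (56) > Fieldwork (50), so Fieldwork counts as 56.
Weighted total:
  Quizzes 89 × 0.1 = 8.9
  Fieldwork 56 × 0.1 = 5.6
  Case studies 65.5 × 0.14 = 9.17
  Oral exam 25 × 0.12 = 3
  Reflections 76.5 × 0.12 = 9.18
  Weekly reports 56 × 0.42 = 23.52
Sum = 59.37
59.37 is ≥ 58.5 and < 72.5 → Credit

Credit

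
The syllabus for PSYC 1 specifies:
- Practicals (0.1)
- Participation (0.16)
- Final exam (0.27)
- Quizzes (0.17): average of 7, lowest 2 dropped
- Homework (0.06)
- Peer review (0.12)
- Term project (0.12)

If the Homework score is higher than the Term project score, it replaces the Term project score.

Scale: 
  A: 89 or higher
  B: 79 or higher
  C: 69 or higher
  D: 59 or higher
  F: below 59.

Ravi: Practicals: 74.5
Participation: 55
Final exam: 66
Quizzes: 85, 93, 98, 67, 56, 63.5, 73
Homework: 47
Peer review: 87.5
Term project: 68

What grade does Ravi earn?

Quizzes: drop 56, 63.5 → average of remaining 5 = 416/5 = 83.2
Homework (47) ≤ Term project (68), so Term project stays at 68.
Weighted total:
  Practicals 74.5 × 0.1 = 7.45
  Participation 55 × 0.16 = 8.8
  Final exam 66 × 0.27 = 17.82
  Quizzes 83.2 × 0.17 = 14.144
  Homework 47 × 0.06 = 2.82
  Peer review 87.5 × 0.12 = 10.5
  Term project 68 × 0.12 = 8.16
Sum = 69.694
69.694 is ≥ 69 and < 79 → C

C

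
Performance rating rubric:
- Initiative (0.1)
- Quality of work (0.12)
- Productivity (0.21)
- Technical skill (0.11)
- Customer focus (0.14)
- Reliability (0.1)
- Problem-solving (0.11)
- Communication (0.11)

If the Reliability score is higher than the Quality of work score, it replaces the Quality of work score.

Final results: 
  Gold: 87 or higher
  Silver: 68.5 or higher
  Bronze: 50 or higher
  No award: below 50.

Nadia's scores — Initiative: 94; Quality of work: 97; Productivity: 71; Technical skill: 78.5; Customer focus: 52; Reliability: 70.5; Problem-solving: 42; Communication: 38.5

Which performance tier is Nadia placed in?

Bronze

Reliability (70.5) ≤ Quality of work (97), so Quality of work stays at 97.
Weighted total:
  Initiative 94 × 0.1 = 9.4
  Quality of work 97 × 0.12 = 11.64
  Productivity 71 × 0.21 = 14.91
  Technical skill 78.5 × 0.11 = 8.635
  Customer focus 52 × 0.14 = 7.28
  Reliability 70.5 × 0.1 = 7.05
  Problem-solving 42 × 0.11 = 4.62
  Communication 38.5 × 0.11 = 4.235
Sum = 67.77
67.77 is ≥ 50 and < 68.5 → Bronze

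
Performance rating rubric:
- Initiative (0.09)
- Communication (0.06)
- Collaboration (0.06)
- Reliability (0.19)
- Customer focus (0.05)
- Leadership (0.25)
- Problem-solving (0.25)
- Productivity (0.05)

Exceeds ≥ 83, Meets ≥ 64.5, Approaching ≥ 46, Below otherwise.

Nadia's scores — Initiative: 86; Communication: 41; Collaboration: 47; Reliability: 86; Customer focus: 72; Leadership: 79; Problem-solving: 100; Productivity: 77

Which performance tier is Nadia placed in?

Weighted total:
  Initiative 86 × 0.09 = 7.74
  Communication 41 × 0.06 = 2.46
  Collaboration 47 × 0.06 = 2.82
  Reliability 86 × 0.19 = 16.34
  Customer focus 72 × 0.05 = 3.6
  Leadership 79 × 0.25 = 19.75
  Problem-solving 100 × 0.25 = 25
  Productivity 77 × 0.05 = 3.85
Sum = 81.56
81.56 is ≥ 64.5 and < 83 → Meets

Meets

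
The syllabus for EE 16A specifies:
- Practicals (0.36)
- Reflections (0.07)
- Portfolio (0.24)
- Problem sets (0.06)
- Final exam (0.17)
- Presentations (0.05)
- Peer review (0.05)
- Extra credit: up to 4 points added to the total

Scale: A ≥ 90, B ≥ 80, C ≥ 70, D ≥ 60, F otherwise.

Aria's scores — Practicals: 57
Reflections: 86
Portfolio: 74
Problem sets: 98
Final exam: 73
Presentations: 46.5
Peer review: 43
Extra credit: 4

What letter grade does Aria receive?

C

Weighted total:
  Practicals 57 × 0.36 = 20.52
  Reflections 86 × 0.07 = 6.02
  Portfolio 74 × 0.24 = 17.76
  Problem sets 98 × 0.06 = 5.88
  Final exam 73 × 0.17 = 12.41
  Presentations 46.5 × 0.05 = 2.325
  Peer review 43 × 0.05 = 2.15
Sum = 67.065
Extra credit: 67.065 + 4 = 71.065
71.065 is ≥ 70 and < 80 → C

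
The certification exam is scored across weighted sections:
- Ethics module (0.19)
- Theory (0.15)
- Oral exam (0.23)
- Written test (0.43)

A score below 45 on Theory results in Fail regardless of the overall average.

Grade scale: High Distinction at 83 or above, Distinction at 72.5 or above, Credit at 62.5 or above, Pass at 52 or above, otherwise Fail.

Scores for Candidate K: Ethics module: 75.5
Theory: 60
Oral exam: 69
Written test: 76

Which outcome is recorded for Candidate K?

Theory score 60 ≥ 45: minimum met.
Weighted total:
  Ethics module 75.5 × 0.19 = 14.345
  Theory 60 × 0.15 = 9
  Oral exam 69 × 0.23 = 15.87
  Written test 76 × 0.43 = 32.68
Sum = 71.895
71.895 is ≥ 62.5 and < 72.5 → Credit

Credit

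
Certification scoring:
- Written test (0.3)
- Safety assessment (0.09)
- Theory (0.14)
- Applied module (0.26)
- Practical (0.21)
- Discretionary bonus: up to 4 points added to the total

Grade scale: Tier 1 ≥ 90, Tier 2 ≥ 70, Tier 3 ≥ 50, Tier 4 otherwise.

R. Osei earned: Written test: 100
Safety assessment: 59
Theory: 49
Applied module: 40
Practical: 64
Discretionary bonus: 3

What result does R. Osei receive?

Weighted total:
  Written test 100 × 0.3 = 30
  Safety assessment 59 × 0.09 = 5.31
  Theory 49 × 0.14 = 6.86
  Applied module 40 × 0.26 = 10.4
  Practical 64 × 0.21 = 13.44
Sum = 66.01
Discretionary bonus: 66.01 + 3 = 69.01
69.01 is ≥ 50 and < 70 → Tier 3

Tier 3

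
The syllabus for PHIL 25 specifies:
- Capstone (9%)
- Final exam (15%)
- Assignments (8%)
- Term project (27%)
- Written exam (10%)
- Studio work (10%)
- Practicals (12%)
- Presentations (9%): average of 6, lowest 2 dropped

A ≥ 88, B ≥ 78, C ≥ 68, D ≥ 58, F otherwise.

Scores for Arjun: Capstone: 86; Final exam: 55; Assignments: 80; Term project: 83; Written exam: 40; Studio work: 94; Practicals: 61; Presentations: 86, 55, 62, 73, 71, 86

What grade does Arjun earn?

C

Presentations: drop 55, 62 → average of remaining 4 = 316/4 = 79
Weighted total:
  Capstone 86 × 0.09 = 7.74
  Final exam 55 × 0.15 = 8.25
  Assignments 80 × 0.08 = 6.4
  Term project 83 × 0.27 = 22.41
  Written exam 40 × 0.1 = 4
  Studio work 94 × 0.1 = 9.4
  Practicals 61 × 0.12 = 7.32
  Presentations 79 × 0.09 = 7.11
Sum = 72.63
72.63 is ≥ 68 and < 78 → C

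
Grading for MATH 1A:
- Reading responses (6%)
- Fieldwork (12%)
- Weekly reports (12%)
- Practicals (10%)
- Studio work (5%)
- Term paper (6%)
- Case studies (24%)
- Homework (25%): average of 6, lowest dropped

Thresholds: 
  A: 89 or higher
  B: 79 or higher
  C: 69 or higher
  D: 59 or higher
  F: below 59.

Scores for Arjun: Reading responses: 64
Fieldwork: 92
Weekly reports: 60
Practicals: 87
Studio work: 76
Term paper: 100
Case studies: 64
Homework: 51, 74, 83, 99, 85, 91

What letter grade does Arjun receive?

Homework: drop 51 → average of remaining 5 = 432/5 = 86.4
Weighted total:
  Reading responses 64 × 0.06 = 3.84
  Fieldwork 92 × 0.12 = 11.04
  Weekly reports 60 × 0.12 = 7.2
  Practicals 87 × 0.1 = 8.7
  Studio work 76 × 0.05 = 3.8
  Term paper 100 × 0.06 = 6
  Case studies 64 × 0.24 = 15.36
  Homework 86.4 × 0.25 = 21.6
Sum = 77.54
77.54 is ≥ 69 and < 79 → C

C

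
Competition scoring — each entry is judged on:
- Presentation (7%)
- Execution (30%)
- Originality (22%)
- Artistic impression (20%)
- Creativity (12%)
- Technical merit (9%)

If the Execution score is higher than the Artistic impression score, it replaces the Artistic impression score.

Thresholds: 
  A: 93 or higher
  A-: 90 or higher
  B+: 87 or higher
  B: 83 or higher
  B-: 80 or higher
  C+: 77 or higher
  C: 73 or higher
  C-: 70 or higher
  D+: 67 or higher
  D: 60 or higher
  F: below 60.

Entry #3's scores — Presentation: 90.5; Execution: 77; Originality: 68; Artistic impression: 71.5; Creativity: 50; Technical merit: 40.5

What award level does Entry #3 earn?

Execution (77) > Artistic impression (71.5), so Artistic impression counts as 77.
Weighted total:
  Presentation 90.5 × 0.07 = 6.335
  Execution 77 × 0.3 = 23.1
  Originality 68 × 0.22 = 14.96
  Artistic impression 77 × 0.2 = 15.4
  Creativity 50 × 0.12 = 6
  Technical merit 40.5 × 0.09 = 3.645
Sum = 69.44
69.44 is ≥ 67 and < 70 → D+

D+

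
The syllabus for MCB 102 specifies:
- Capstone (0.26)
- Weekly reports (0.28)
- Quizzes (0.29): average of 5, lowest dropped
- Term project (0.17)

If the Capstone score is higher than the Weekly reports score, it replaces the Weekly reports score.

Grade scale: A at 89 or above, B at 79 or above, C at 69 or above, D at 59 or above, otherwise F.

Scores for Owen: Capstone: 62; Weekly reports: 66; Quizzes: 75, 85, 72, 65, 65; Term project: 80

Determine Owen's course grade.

Quizzes: drop 65 → average of remaining 4 = 297/4 = 74.25
Capstone (62) ≤ Weekly reports (66), so Weekly reports stays at 66.
Weighted total:
  Capstone 62 × 0.26 = 16.12
  Weekly reports 66 × 0.28 = 18.48
  Quizzes 74.25 × 0.29 = 21.5325
  Term project 80 × 0.17 = 13.6
Sum = 69.7325
69.7325 is ≥ 69 and < 79 → C

C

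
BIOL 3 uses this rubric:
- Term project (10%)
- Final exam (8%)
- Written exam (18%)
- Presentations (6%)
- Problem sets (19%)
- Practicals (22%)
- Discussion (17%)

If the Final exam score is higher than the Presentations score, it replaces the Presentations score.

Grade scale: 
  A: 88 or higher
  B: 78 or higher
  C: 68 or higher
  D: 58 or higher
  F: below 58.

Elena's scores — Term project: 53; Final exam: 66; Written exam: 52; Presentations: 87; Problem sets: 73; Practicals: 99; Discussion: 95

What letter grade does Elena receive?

Final exam (66) ≤ Presentations (87), so Presentations stays at 87.
Weighted total:
  Term project 53 × 0.1 = 5.3
  Final exam 66 × 0.08 = 5.28
  Written exam 52 × 0.18 = 9.36
  Presentations 87 × 0.06 = 5.22
  Problem sets 73 × 0.19 = 13.87
  Practicals 99 × 0.22 = 21.78
  Discussion 95 × 0.17 = 16.15
Sum = 76.96
76.96 is ≥ 68 and < 78 → C

C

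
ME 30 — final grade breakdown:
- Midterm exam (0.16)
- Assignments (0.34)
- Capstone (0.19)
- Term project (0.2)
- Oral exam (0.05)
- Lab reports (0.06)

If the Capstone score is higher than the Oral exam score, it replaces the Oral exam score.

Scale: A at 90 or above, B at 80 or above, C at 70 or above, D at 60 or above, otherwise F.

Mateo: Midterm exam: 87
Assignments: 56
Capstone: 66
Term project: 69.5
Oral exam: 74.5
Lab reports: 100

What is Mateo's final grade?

Capstone (66) ≤ Oral exam (74.5), so Oral exam stays at 74.5.
Weighted total:
  Midterm exam 87 × 0.16 = 13.92
  Assignments 56 × 0.34 = 19.04
  Capstone 66 × 0.19 = 12.54
  Term project 69.5 × 0.2 = 13.9
  Oral exam 74.5 × 0.05 = 3.725
  Lab reports 100 × 0.06 = 6
Sum = 69.125
69.125 is ≥ 60 and < 70 → D

D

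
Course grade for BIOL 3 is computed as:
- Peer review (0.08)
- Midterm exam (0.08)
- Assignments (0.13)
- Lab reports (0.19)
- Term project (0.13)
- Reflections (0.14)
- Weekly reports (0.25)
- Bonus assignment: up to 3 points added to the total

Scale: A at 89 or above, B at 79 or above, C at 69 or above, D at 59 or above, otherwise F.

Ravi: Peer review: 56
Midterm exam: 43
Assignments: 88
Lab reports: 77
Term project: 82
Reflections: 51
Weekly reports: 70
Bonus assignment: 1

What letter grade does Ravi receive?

C

Weighted total:
  Peer review 56 × 0.08 = 4.48
  Midterm exam 43 × 0.08 = 3.44
  Assignments 88 × 0.13 = 11.44
  Lab reports 77 × 0.19 = 14.63
  Term project 82 × 0.13 = 10.66
  Reflections 51 × 0.14 = 7.14
  Weekly reports 70 × 0.25 = 17.5
Sum = 69.29
Bonus assignment: 69.29 + 1 = 70.29
70.29 is ≥ 69 and < 79 → C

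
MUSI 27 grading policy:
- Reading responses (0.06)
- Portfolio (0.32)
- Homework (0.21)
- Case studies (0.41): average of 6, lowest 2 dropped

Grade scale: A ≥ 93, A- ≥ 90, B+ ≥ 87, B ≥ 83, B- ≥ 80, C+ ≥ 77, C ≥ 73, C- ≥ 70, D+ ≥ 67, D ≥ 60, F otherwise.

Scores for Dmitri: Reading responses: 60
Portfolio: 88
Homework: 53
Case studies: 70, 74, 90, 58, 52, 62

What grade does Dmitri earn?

C

Case studies: drop 52, 58 → average of remaining 4 = 296/4 = 74
Weighted total:
  Reading responses 60 × 0.06 = 3.6
  Portfolio 88 × 0.32 = 28.16
  Homework 53 × 0.21 = 11.13
  Case studies 74 × 0.41 = 30.34
Sum = 73.23
73.23 is ≥ 73 and < 77 → C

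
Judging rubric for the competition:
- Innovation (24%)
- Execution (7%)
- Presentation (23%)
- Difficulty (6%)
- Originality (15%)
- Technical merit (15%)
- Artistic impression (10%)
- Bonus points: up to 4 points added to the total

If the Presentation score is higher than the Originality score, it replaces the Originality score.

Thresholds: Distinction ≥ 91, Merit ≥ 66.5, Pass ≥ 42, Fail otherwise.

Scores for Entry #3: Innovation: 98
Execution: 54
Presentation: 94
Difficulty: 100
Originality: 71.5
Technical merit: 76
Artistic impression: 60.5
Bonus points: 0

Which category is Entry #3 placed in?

Presentation (94) > Originality (71.5), so Originality counts as 94.
Weighted total:
  Innovation 98 × 0.24 = 23.52
  Execution 54 × 0.07 = 3.78
  Presentation 94 × 0.23 = 21.62
  Difficulty 100 × 0.06 = 6
  Originality 94 × 0.15 = 14.1
  Technical merit 76 × 0.15 = 11.4
  Artistic impression 60.5 × 0.1 = 6.05
Sum = 86.47
Bonus points: 86.47 + 0 = 86.47
86.47 is ≥ 66.5 and < 91 → Merit

Merit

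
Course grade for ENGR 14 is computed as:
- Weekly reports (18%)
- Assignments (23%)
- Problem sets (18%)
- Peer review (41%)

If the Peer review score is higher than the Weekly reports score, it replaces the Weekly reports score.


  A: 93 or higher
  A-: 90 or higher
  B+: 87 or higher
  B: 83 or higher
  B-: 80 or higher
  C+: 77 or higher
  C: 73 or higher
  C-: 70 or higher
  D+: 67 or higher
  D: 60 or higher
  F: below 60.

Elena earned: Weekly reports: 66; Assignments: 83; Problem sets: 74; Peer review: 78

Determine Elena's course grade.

Peer review (78) > Weekly reports (66), so Weekly reports counts as 78.
Weighted total:
  Weekly reports 78 × 0.18 = 14.04
  Assignments 83 × 0.23 = 19.09
  Problem sets 74 × 0.18 = 13.32
  Peer review 78 × 0.41 = 31.98
Sum = 78.43
78.43 is ≥ 77 and < 80 → C+

C+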